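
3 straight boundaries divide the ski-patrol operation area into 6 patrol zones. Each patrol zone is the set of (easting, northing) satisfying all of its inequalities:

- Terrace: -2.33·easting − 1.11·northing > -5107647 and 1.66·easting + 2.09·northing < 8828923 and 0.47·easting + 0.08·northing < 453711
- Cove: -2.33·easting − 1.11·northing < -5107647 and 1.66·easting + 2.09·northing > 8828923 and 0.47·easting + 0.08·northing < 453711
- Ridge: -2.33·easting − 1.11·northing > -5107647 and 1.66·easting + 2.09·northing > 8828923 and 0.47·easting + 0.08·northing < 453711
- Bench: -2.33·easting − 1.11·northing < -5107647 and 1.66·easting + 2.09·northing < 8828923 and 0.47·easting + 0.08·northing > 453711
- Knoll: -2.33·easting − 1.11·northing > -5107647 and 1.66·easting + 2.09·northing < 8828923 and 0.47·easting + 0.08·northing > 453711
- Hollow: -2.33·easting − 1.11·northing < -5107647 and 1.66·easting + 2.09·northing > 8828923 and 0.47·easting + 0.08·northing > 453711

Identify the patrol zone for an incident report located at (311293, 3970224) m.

-2.33·311293 − 1.11·3970224 = -5132261.330, which is < -5107647
1.66·311293 + 2.09·3970224 = 8814514.540, which is < 8828923
0.47·311293 + 0.08·3970224 = 463925.630, which is > 453711
This sign pattern matches Bench.

Bench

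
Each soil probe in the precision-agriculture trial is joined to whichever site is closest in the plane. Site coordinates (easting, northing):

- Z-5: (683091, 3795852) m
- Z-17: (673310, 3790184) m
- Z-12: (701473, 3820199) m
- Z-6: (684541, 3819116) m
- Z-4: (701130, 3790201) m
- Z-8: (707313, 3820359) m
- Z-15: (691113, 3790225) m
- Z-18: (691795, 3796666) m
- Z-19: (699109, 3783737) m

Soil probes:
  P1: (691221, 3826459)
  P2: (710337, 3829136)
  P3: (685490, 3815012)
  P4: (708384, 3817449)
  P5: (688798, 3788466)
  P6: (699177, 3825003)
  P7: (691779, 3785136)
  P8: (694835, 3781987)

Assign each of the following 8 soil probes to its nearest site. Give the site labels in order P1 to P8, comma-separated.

P1 → Z-6 (d²=98542049.00)
P2 → Z-8 (d²=86180305.00)
P3 → Z-6 (d²=17743417.00)
P4 → Z-8 (d²=9615141.00)
P5 → Z-15 (d²=8453306.00)
P6 → Z-12 (d²=28350032.00)
P7 → Z-15 (d²=26341477.00)
P8 → Z-19 (d²=21329576.00)

Z-6, Z-8, Z-6, Z-8, Z-15, Z-12, Z-15, Z-19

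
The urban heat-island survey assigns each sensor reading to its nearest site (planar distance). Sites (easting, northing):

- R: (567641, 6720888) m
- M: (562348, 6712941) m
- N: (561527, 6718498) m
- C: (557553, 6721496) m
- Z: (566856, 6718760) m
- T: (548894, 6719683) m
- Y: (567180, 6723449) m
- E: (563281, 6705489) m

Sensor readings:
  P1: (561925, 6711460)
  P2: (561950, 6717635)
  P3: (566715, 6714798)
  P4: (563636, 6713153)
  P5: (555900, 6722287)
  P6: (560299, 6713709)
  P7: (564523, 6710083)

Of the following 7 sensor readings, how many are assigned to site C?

P1 → M
P2 → N
P3 → Z
P4 → M
P5 → C
P6 → M
P7 → M
1 of the 7 goes to C.

1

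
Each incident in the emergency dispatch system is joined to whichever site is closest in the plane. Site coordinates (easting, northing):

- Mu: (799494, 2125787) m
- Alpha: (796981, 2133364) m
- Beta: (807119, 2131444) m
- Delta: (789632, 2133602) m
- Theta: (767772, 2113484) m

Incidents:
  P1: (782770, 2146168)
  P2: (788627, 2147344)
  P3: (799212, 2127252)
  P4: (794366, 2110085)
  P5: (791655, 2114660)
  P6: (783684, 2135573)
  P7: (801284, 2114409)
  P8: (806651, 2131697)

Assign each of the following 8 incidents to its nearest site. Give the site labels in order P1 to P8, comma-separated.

P1 → Delta (d²=204991400.00)
P2 → Delta (d²=189852589.00)
P3 → Mu (d²=2225749.00)
P4 → Mu (d²=272849188.00)
P5 → Mu (d²=185260050.00)
P6 → Delta (d²=39263545.00)
P7 → Mu (d²=132662984.00)
P8 → Beta (d²=283033.00)

Delta, Delta, Mu, Mu, Mu, Delta, Mu, Beta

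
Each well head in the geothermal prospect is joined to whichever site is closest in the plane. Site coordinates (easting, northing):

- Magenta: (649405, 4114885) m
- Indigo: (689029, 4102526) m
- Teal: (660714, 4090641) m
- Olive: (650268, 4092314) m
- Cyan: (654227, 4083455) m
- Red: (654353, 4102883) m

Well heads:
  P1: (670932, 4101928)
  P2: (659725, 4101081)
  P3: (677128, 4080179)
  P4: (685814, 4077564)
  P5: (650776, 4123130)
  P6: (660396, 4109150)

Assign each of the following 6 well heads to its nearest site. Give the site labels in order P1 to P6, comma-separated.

Teal, Red, Teal, Indigo, Magenta, Red

P1 → Teal (d²=231803893.00)
P2 → Red (d²=32105588.00)
P3 → Teal (d²=378872840.00)
P4 → Indigo (d²=633437669.00)
P5 → Magenta (d²=69859666.00)
P6 → Red (d²=75793138.00)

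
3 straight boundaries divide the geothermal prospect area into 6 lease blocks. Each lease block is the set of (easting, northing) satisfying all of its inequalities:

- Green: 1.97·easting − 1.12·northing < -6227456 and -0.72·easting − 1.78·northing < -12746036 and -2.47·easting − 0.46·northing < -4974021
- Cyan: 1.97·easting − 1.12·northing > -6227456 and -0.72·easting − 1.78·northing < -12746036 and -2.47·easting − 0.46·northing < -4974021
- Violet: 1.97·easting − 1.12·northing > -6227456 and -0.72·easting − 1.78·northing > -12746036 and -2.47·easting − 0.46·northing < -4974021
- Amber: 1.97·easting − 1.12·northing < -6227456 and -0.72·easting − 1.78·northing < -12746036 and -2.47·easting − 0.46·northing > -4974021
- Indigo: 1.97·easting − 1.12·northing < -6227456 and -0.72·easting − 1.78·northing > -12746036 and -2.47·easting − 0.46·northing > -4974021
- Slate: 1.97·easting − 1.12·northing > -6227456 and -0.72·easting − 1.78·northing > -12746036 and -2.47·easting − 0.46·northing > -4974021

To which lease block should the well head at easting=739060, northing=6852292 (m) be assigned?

Violet

1.97·739060 − 1.12·6852292 = -6218618.840, which is > -6227456
-0.72·739060 − 1.78·6852292 = -12729202.960, which is > -12746036
-2.47·739060 − 0.46·6852292 = -4977532.520, which is < -4974021
This sign pattern matches Violet.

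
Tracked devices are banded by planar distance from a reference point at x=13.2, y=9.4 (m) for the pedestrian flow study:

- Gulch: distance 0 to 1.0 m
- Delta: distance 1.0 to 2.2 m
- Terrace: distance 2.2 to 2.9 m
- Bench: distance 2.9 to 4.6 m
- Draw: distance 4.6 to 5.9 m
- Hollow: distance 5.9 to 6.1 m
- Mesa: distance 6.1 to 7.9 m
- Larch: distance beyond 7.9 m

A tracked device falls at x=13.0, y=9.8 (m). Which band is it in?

Gulch

Distance = √((13.0−13.2)² + (9.8−9.4)²) = √(0.040 + 0.160) = 0.447 m.
0 ≤ 0.447 < 1.0 → Gulch.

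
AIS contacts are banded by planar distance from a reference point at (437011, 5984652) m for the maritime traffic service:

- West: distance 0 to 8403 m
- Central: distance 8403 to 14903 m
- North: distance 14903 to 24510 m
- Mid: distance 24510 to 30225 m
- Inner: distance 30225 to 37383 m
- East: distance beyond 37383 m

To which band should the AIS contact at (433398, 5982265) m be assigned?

Distance = √((433398−437011)² + (5982265−5984652)²) = √(13053769.000 + 5697769.000) = 4330.305 m.
0 ≤ 4330.305 < 8403 → West.

West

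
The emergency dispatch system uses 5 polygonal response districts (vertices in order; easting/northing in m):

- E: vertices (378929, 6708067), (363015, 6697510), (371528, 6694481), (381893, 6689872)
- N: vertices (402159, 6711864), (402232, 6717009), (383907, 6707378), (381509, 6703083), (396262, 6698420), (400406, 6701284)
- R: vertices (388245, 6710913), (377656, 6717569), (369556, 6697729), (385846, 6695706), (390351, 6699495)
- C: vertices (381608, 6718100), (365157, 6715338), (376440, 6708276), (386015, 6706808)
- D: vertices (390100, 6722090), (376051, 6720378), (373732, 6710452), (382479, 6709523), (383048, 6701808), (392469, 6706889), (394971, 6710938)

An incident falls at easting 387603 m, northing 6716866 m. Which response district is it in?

Cast a ray rightward from (387603, 6716866). For each polygon, the edges (by vertex number in listed order) whose endpoints lie on opposite sides of northing = 6716866, where each meets that height, and whether that is right or left of the point:
E: no edge straddles that height → 0 crossings.
N: 1–2 at easting≈402230.0 (right), 2–3 at easting≈401959.9 (right) → 2 crossings.
R: 1–2 at easting≈378774.4 (left), 2–3 at easting≈377369.0 (left) → 0 crossings.
C: 1–2 at easting≈374258.1 (left), 4–1 at easting≈382089.6 (left) → 0 crossings.
D: 2–3 at easting≈375230.5 (left), 7–1 at easting≈392381.8 (right) → 1 crossing.
Only D has an odd count, so the point is inside D.

D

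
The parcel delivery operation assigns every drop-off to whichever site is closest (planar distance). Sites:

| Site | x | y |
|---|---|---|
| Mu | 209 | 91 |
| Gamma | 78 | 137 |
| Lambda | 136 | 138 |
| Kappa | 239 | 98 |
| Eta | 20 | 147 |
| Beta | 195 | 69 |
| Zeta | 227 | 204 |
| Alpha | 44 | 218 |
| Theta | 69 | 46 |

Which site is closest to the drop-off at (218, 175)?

Zeta

Squared distances to each site:
Mu: 7137.000; Gamma: 21044.000; Lambda: 8093.000; Kappa: 6370.000; Eta: 39988.000; Beta: 11765.000; Zeta: 922.000; Alpha: 32125.000; Theta: 38842.000.
Minimum at Zeta.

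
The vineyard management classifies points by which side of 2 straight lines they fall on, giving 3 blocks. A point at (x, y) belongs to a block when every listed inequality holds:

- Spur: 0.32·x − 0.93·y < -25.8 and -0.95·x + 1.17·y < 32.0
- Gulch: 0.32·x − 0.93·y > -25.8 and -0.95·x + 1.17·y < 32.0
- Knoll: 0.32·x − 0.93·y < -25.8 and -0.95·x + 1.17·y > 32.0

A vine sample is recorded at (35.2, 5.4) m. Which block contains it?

0.32·35.2 − 0.93·5.4 = 6.242, which is > -25.8
-0.95·35.2 + 1.17·5.4 = -27.122, which is < 32.0
This sign pattern matches Gulch.

Gulch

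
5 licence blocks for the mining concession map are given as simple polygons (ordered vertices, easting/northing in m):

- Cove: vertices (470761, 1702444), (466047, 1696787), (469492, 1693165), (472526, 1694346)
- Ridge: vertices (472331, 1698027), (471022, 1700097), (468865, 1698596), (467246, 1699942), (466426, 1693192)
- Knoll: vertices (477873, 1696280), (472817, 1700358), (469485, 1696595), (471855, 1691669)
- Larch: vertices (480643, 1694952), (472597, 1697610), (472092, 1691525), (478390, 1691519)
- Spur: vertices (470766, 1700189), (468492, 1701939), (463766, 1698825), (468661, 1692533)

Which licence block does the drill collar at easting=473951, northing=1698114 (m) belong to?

Knoll

Cast a ray rightward from (473951, 1698114). For each polygon, the edges (by vertex number in listed order) whose endpoints lie on opposite sides of northing = 1698114, where each meets that height, and whether that is right or left of the point:
Cove: 1–2 at easting≈467152.8 (left), 4–1 at easting≈471704.7 (left) → 0 crossings.
Ridge: 1–2 at easting≈472276.0 (left), 4–5 at easting≈467023.9 (left) → 0 crossings.
Knoll: 1–2 at easting≈475599.2 (right), 2–3 at easting≈470830.0 (left) → 1 crossing.
Larch: no edge straddles that height → 0 crossings.
Spur: 3–4 at easting≈464319.1 (left), 4–1 at easting≈470195.5 (left) → 0 crossings.
Only Knoll has an odd count, so the point is inside Knoll.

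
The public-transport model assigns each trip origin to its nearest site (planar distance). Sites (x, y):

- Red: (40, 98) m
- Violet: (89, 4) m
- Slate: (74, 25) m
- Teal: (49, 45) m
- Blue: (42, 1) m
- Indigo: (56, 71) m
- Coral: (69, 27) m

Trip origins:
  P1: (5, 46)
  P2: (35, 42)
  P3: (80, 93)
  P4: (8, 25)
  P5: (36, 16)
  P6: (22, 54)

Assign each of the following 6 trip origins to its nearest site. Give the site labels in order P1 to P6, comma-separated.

Teal, Teal, Indigo, Blue, Blue, Teal

P1 → Teal (d²=1937.00)
P2 → Teal (d²=205.00)
P3 → Indigo (d²=1060.00)
P4 → Blue (d²=1732.00)
P5 → Blue (d²=261.00)
P6 → Teal (d²=810.00)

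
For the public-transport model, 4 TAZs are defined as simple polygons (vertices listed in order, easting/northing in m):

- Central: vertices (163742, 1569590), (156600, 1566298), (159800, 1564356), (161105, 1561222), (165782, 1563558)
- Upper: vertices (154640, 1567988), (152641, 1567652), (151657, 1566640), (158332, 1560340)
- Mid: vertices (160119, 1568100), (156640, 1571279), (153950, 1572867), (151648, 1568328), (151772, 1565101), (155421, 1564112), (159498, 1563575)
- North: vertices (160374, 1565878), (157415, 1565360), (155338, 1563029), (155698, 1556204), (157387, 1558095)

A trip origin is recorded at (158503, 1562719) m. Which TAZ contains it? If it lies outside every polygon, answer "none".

Cast a ray rightward from (158503, 1562719). For each polygon, the edges (by vertex number in listed order) whose endpoints lie on opposite sides of northing = 1562719, where each meets that height, and whether that is right or left of the point:
Central: 3–4 at easting≈160481.6 (right), 4–5 at easting≈164102.2 (right) → 2 crossings.
Upper: 3–4 at easting≈155811.4 (left), 4–1 at easting≈157183.6 (left) → 0 crossings.
Mid: no edge straddles that height → 0 crossings.
North: 3–4 at easting≈155354.4 (left), 5–1 at easting≈159161.6 (right) → 1 crossing.
Only North has an odd count, so the point is inside North.

North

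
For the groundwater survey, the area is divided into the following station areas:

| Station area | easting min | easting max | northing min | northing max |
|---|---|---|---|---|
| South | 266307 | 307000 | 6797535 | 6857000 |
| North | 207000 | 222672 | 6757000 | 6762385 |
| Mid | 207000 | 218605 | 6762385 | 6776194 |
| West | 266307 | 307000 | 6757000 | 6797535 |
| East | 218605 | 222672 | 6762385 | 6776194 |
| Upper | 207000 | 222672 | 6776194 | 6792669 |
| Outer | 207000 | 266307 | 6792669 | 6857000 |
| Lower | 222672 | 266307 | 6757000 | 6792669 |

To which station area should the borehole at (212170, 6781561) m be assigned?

The point has easting = 212170 and northing = 6781561.
Only Upper satisfies 207000 ≤ easting ≤ 222672 and 6776194 ≤ northing ≤ 6792669.

Upper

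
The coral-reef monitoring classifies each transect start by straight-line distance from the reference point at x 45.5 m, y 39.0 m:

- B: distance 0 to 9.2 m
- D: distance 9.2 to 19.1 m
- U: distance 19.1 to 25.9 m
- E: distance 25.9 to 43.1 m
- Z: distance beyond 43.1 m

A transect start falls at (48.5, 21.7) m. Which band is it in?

Distance = √((48.5−45.5)² + (21.7−39.0)²) = √(9.000 + 299.290) = 17.558 m.
9.2 ≤ 17.558 < 19.1 → D.

D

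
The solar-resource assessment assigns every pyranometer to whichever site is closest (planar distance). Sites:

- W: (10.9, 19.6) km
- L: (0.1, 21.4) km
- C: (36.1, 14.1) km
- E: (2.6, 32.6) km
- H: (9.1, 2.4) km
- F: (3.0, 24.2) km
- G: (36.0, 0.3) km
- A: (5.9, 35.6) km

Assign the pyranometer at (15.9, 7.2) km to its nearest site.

H

Squared distances to each site:
W: 178.760; L: 451.280; C: 455.650; E: 822.050; H: 69.280; F: 455.410; G: 451.620; A: 906.560.
Minimum at H.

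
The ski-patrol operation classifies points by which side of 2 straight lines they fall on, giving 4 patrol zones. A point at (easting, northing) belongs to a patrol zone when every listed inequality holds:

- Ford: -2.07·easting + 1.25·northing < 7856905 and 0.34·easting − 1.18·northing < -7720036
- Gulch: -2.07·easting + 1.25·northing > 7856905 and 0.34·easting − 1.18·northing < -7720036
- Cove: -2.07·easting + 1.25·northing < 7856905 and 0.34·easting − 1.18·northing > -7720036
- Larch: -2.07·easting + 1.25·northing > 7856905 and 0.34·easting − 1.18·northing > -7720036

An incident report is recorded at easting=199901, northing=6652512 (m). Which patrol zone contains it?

Gulch

-2.07·199901 + 1.25·6652512 = 7901844.930, which is > 7856905
0.34·199901 − 1.18·6652512 = -7781997.820, which is < -7720036
This sign pattern matches Gulch.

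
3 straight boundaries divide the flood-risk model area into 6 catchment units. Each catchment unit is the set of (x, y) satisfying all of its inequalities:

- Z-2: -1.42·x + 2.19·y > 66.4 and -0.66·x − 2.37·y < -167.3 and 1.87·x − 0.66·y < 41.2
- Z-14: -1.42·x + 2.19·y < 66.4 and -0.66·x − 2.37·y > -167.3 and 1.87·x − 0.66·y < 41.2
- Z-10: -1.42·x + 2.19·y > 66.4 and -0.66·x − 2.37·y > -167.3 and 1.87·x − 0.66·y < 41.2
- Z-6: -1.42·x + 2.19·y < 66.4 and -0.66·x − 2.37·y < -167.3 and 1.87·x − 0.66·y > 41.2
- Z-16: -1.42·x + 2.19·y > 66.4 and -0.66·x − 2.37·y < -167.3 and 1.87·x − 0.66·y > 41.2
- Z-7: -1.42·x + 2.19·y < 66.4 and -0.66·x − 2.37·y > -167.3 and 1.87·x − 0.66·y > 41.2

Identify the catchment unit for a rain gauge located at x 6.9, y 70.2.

Z-2

-1.42·6.9 + 2.19·70.2 = 143.940, which is > 66.4
-0.66·6.9 − 2.37·70.2 = -170.928, which is < -167.3
1.87·6.9 − 0.66·70.2 = -33.429, which is < 41.2
This sign pattern matches Z-2.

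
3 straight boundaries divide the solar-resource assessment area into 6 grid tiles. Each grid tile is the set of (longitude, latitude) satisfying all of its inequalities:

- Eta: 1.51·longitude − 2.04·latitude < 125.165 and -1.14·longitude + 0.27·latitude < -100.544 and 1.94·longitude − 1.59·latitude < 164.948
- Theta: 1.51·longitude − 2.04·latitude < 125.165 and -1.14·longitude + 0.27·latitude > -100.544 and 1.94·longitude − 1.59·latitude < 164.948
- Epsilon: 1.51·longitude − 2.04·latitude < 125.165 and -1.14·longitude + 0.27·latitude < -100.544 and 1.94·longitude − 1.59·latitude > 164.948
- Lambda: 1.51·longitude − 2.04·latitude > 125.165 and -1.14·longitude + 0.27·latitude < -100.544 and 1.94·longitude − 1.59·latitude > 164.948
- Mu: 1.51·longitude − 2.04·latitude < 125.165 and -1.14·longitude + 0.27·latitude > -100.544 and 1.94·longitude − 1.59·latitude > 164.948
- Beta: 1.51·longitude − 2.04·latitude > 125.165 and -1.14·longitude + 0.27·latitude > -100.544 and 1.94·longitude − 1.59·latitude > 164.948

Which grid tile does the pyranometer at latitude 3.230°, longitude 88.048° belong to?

Beta

1.51·88.048 − 2.04·3.230 = 126.363, which is > 125.165
-1.14·88.048 + 0.27·3.230 = -99.503, which is > -100.544
1.94·88.048 − 1.59·3.230 = 165.677, which is > 164.948
This sign pattern matches Beta.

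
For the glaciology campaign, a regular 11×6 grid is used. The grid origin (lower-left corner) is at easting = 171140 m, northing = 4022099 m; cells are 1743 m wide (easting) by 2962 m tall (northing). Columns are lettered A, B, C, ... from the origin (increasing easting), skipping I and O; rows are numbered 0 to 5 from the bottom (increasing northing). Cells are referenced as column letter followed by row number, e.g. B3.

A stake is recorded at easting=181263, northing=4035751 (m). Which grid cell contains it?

F4

Column index: ⌊(181263 − 171140) / 1743⌋ = ⌊5.808⌋ = 5 → column F
Row offset from origin: ⌊(4035751 − 4022099) / 2962⌋ = ⌊4.609⌋ = 4 → row 4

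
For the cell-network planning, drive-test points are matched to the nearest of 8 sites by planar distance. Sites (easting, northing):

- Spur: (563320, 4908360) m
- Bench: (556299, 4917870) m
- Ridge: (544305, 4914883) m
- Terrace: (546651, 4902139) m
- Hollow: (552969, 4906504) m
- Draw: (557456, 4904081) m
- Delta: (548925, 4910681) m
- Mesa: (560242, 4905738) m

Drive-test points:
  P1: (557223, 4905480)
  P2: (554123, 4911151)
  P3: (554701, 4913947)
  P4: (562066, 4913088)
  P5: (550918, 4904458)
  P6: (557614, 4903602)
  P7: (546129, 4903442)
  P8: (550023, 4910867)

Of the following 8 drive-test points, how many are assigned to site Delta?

1

P1 → Draw
P2 → Hollow
P3 → Bench
P4 → Spur
P5 → Hollow
P6 → Draw
P7 → Terrace
P8 → Delta
1 of the 8 goes to Delta.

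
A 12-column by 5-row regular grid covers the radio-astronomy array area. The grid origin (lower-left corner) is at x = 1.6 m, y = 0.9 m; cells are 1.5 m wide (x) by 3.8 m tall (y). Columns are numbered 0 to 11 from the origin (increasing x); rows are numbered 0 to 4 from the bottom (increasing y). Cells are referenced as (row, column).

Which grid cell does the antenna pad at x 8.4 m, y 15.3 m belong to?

(3, 4)

Column index: ⌊(8.4 − 1.6) / 1.5⌋ = ⌊4.533⌋ = 4
Row offset from origin: ⌊(15.3 − 0.9) / 3.8⌋ = ⌊3.789⌋ = 3 → row 3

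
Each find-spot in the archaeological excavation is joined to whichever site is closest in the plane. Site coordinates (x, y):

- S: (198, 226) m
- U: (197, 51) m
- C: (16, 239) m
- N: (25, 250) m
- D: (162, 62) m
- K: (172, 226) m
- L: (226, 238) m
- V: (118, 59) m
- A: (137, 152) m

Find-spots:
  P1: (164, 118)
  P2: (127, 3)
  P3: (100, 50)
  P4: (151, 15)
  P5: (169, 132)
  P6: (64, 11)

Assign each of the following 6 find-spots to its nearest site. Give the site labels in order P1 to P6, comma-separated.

P1 → A (d²=1885.00)
P2 → V (d²=3217.00)
P3 → V (d²=405.00)
P4 → D (d²=2330.00)
P5 → A (d²=1424.00)
P6 → V (d²=5220.00)

A, V, V, D, A, V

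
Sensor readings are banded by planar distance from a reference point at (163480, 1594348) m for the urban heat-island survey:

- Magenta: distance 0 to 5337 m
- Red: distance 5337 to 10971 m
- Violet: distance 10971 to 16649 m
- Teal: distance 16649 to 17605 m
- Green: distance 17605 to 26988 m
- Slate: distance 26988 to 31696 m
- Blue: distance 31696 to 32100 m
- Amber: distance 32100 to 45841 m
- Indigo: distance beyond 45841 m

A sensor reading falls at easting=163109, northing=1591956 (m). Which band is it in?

Distance = √((163109−163480)² + (1591956−1594348)²) = √(137641.000 + 5721664.000) = 2420.600 m.
0 ≤ 2420.600 < 5337 → Magenta.

Magenta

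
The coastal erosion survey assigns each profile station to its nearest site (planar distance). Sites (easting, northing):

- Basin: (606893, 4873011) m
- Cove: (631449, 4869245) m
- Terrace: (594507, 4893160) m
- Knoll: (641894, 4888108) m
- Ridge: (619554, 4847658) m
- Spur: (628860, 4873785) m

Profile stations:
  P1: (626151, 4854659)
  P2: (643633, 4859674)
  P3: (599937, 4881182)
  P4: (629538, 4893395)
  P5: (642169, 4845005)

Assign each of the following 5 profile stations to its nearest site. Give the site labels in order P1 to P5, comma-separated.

Ridge, Cove, Basin, Knoll, Ridge

P1 → Ridge (d²=92534410.00)
P2 → Cove (d²=240053897.00)
P3 → Basin (d²=115151177.00)
P4 → Knoll (d²=180623105.00)
P5 → Ridge (d²=518476634.00)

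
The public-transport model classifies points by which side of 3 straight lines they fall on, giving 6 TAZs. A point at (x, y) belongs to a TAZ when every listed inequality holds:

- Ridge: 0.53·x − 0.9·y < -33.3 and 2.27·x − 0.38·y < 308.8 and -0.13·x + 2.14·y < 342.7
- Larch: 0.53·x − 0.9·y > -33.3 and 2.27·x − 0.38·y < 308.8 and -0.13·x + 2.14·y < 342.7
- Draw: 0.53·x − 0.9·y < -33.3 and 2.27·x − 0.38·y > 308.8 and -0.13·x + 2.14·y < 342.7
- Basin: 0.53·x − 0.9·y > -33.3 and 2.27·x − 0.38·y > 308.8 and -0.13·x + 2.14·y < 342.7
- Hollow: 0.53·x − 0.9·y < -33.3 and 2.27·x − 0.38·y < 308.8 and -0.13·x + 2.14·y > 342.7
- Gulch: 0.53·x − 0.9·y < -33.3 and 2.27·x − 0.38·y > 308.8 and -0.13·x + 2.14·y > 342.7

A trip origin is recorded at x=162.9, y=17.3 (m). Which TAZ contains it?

Basin

0.53·162.9 − 0.9·17.3 = 70.767, which is > -33.3
2.27·162.9 − 0.38·17.3 = 363.209, which is > 308.8
-0.13·162.9 + 2.14·17.3 = 15.845, which is < 342.7
This sign pattern matches Basin.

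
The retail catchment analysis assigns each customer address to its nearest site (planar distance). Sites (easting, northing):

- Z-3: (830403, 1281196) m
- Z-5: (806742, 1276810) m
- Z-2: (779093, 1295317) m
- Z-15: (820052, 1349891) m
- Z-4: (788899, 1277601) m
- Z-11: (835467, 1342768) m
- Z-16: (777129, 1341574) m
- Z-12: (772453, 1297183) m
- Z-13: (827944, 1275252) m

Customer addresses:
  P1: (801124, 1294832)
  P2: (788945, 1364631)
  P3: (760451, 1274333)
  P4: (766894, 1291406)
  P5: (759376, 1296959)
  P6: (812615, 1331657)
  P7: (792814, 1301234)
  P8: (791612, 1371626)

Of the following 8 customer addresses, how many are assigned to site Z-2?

P1 → Z-5
P2 → Z-16
P3 → Z-12
P4 → Z-12
P5 → Z-12
P6 → Z-15
P7 → Z-2
P8 → Z-16
1 of the 8 goes to Z-2.

1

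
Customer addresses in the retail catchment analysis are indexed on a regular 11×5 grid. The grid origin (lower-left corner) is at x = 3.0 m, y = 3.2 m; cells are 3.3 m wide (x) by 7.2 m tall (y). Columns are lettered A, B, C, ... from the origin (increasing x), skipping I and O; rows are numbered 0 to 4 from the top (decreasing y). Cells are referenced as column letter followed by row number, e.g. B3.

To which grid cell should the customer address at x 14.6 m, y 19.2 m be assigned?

Column index: ⌊(14.6 − 3.0) / 3.3⌋ = ⌊3.515⌋ = 3 → column D
Row offset from origin: ⌊(19.2 − 3.2) / 7.2⌋ = ⌊2.222⌋ = 2 → row 2 (counted from top)

D2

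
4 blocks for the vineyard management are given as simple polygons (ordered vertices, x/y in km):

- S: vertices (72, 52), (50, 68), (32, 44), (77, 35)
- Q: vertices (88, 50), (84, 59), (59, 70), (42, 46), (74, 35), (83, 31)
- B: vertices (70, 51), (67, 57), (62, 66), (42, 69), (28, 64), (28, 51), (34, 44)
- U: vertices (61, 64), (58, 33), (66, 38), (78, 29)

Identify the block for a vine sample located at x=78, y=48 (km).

Q

Cast a ray rightward from (78, 48). For each polygon, the edges (by vertex number in listed order) whose endpoints lie on opposite sides of y = 48, where each meets that height, and whether that is right or left of the point:
S: 2–3 at x≈35.0 (left), 4–1 at x≈73.2 (left) → 0 crossings.
Q: 3–4 at x≈43.4 (left), 6–1 at x≈87.5 (right) → 1 crossing.
B: 6–7 at x≈30.6 (left), 7–1 at x≈54.6 (left) → 0 crossings.
U: 1–2 at x≈59.5 (left), 4–1 at x≈68.8 (left) → 0 crossings.
Only Q has an odd count, so the point is inside Q.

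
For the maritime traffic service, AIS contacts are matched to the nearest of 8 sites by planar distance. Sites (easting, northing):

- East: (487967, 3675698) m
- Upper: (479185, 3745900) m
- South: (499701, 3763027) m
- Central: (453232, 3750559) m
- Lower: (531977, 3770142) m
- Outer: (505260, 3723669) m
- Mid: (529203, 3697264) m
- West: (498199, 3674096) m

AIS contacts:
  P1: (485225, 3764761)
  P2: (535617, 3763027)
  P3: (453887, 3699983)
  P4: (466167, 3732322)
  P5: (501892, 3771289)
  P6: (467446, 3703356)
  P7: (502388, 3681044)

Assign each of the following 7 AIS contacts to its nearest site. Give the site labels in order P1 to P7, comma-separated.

South, Lower, East, Upper, South, East, West

P1 → South (d²=212561332.00)
P2 → Lower (d²=63872825.00)
P3 → East (d²=1751207625.00)
P4 → Upper (d²=353830408.00)
P5 → South (d²=73061125.00)
P6 → East (d²=1186076405.00)
P7 → West (d²=65822425.00)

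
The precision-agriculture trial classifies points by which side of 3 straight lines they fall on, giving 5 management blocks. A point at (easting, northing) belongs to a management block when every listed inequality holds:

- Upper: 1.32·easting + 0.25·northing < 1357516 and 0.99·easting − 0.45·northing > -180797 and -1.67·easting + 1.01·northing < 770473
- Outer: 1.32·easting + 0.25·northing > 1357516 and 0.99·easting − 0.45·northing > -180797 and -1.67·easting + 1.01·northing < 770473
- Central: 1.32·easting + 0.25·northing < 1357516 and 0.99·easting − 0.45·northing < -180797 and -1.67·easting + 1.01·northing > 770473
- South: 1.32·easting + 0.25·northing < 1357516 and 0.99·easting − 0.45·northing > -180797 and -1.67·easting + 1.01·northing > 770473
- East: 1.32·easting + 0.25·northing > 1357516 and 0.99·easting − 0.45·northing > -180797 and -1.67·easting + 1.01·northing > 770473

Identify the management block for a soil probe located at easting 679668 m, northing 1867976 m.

Outer

1.32·679668 + 0.25·1867976 = 1364155.760, which is > 1357516
0.99·679668 − 0.45·1867976 = -167717.880, which is > -180797
-1.67·679668 + 1.01·1867976 = 751610.200, which is < 770473
This sign pattern matches Outer.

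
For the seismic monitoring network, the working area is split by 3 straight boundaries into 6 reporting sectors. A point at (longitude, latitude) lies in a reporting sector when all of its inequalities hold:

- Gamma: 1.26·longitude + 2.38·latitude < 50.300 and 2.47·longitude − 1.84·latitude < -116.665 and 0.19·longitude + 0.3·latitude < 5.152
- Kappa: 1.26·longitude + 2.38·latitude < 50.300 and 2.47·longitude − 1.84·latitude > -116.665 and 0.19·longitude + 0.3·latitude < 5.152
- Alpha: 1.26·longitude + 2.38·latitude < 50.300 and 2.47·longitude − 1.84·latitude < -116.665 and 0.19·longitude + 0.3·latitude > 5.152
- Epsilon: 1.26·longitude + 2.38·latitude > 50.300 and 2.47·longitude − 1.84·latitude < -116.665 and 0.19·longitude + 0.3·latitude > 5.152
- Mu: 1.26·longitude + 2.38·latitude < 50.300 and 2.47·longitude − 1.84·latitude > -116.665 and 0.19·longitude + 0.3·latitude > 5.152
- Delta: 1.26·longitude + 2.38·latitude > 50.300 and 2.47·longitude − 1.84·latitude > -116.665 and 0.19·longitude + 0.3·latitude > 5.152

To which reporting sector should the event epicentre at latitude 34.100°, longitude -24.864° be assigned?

1.26·-24.864 + 2.38·34.100 = 49.829, which is < 50.300
2.47·-24.864 − 1.84·34.100 = -124.158, which is < -116.665
0.19·-24.864 + 0.3·34.100 = 5.506, which is > 5.152
This sign pattern matches Alpha.

Alpha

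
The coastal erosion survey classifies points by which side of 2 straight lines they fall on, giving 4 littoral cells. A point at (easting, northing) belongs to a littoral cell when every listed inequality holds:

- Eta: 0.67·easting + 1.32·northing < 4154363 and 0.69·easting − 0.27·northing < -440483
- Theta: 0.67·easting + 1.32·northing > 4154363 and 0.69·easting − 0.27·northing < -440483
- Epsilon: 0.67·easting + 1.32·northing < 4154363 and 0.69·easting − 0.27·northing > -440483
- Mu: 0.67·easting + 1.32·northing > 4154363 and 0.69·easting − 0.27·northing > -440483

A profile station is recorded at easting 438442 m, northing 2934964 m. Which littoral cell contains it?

Theta

0.67·438442 + 1.32·2934964 = 4167908.620, which is > 4154363
0.69·438442 − 0.27·2934964 = -489915.300, which is < -440483
This sign pattern matches Theta.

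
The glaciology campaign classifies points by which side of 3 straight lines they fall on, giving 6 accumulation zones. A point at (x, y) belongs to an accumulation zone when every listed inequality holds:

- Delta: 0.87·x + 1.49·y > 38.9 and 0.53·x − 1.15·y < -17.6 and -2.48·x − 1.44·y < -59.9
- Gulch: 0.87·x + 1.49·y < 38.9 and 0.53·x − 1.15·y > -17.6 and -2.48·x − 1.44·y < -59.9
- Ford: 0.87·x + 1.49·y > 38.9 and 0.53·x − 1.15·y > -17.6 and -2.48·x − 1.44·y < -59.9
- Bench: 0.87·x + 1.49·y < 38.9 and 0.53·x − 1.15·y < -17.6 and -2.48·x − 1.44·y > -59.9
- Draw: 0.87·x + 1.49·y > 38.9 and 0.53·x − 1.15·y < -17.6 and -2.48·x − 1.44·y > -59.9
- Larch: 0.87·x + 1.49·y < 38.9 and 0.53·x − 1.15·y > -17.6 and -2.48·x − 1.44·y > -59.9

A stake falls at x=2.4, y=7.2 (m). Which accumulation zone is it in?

Larch

0.87·2.4 + 1.49·7.2 = 12.816, which is < 38.9
0.53·2.4 − 1.15·7.2 = -7.008, which is > -17.6
-2.48·2.4 − 1.44·7.2 = -16.320, which is > -59.9
This sign pattern matches Larch.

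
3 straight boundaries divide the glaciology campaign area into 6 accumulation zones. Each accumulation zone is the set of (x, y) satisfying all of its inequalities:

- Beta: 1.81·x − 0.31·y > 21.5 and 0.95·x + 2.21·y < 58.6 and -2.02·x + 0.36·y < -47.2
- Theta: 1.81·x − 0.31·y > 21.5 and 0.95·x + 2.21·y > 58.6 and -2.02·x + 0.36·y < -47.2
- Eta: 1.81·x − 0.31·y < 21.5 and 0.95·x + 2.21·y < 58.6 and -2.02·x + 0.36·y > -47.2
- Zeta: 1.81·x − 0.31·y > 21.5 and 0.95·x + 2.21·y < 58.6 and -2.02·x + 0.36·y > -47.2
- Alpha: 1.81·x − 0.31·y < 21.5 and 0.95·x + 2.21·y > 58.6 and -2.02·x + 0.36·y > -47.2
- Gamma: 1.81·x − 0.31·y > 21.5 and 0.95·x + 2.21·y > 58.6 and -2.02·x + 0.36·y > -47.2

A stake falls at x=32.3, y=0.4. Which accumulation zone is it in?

Beta

1.81·32.3 − 0.31·0.4 = 58.339, which is > 21.5
0.95·32.3 + 2.21·0.4 = 31.569, which is < 58.6
-2.02·32.3 + 0.36·0.4 = -65.102, which is < -47.2
This sign pattern matches Beta.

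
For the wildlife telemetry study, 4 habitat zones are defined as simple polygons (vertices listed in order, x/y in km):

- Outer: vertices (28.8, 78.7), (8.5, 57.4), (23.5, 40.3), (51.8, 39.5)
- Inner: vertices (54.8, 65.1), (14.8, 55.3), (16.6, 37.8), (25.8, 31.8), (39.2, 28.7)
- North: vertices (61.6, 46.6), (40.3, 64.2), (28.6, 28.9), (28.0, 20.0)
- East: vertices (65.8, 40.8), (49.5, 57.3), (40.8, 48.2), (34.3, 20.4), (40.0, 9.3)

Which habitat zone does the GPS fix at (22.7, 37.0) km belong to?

Inner

Cast a ray rightward from (22.7, 37.0). For each polygon, the edges (by vertex number in listed order) whose endpoints lie on opposite sides of y = 37.0, where each meets that height, and whether that is right or left of the point:
Outer: no edge straddles that height → 0 crossings.
Inner: 3–4 at x≈17.83 (left), 5–1 at x≈42.76 (right) → 1 crossing.
North: 2–3 at x≈31.28 (right), 4–1 at x≈49.47 (right) → 2 crossings.
East: 3–4 at x≈38.18 (right), 5–1 at x≈62.69 (right) → 2 crossings.
Only Inner has an odd count, so the point is inside Inner.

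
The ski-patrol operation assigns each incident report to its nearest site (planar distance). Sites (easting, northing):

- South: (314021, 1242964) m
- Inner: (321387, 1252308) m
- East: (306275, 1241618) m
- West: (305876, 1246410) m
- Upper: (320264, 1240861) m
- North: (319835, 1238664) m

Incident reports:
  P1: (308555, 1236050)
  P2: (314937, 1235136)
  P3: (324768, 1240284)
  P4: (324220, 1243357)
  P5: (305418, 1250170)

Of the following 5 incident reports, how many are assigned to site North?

1

P1 → East
P2 → North
P3 → Upper
P4 → Upper
P5 → West
1 of the 5 goes to North.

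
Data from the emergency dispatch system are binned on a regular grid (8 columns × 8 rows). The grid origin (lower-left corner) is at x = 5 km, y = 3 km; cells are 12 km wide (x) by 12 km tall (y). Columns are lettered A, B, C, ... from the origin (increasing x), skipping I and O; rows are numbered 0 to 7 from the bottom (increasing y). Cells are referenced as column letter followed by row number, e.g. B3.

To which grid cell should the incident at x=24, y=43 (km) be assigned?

B3

Column index: ⌊(24 − 5) / 12⌋ = ⌊1.583⌋ = 1 → column B
Row offset from origin: ⌊(43 − 3) / 12⌋ = ⌊3.333⌋ = 3 → row 3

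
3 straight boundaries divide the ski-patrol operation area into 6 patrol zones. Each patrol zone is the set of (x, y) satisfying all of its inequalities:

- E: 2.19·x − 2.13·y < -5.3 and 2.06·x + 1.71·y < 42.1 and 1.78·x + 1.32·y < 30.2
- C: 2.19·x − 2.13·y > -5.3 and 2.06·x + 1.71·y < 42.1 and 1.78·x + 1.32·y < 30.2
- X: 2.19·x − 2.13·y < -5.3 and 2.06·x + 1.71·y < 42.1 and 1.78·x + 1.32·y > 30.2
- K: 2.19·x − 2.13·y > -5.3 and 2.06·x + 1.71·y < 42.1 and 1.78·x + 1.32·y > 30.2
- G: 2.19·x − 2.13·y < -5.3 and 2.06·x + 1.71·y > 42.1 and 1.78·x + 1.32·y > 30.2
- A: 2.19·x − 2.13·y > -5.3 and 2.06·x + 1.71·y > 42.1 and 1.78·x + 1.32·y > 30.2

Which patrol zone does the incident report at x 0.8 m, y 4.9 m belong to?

2.19·0.8 − 2.13·4.9 = -8.685, which is < -5.3
2.06·0.8 + 1.71·4.9 = 10.027, which is < 42.1
1.78·0.8 + 1.32·4.9 = 7.892, which is < 30.2
This sign pattern matches E.

E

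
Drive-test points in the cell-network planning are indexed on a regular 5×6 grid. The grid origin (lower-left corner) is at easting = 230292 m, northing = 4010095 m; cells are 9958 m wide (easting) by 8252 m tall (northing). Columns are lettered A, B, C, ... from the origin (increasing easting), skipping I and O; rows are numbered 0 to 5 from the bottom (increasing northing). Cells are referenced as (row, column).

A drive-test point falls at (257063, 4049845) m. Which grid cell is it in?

Column index: ⌊(257063 − 230292) / 9958⌋ = ⌊2.688⌋ = 2 → column C
Row offset from origin: ⌊(4049845 − 4010095) / 8252⌋ = ⌊4.817⌋ = 4 → row 4

(4, C)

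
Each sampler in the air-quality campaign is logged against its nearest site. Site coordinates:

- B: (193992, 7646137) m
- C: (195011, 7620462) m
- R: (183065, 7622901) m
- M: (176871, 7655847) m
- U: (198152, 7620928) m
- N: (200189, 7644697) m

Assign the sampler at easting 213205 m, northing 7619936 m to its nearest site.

U

Squared distances to each site:
B: 1055631770.000; C: 331298312.000; R: 917210825.000; M: 2609759477.000; U: 227576873.000; N: 782523377.000.
Minimum at U.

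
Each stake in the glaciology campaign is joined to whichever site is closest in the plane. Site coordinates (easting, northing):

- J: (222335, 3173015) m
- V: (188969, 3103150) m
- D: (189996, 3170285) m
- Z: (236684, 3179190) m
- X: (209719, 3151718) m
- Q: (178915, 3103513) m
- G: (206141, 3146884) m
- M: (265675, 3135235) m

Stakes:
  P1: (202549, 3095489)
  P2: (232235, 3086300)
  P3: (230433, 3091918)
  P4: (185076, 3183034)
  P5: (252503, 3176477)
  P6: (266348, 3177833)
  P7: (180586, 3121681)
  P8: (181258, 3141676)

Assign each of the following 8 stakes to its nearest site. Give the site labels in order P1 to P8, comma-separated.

V, V, V, D, Z, Z, Q, G

P1 → V (d²=243107321.00)
P2 → V (d²=2155869256.00)
P3 → V (d²=1845421120.00)
P4 → D (d²=186743401.00)
P5 → Z (d²=257601130.00)
P6 → Z (d²=881794345.00)
P7 → Q (d²=332868465.00)
P8 → G (d²=646286953.00)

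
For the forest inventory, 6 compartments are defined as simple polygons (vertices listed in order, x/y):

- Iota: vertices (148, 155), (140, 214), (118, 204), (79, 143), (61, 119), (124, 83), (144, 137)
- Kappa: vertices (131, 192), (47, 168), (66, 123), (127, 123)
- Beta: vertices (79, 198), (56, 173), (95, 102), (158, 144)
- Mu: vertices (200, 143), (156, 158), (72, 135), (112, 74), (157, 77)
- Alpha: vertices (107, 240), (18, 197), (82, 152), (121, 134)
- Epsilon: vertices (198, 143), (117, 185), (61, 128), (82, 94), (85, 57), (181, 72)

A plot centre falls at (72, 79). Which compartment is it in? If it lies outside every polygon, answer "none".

Cast a ray rightward from (72, 79). For each polygon, the edges (by vertex number in listed order) whose endpoints lie on opposite sides of y = 79, where each meets that height, and whether that is right or left of the point:
Iota: no edge straddles that height → 0 crossings.
Kappa: no edge straddles that height → 0 crossings.
Beta: no edge straddles that height → 0 crossings.
Mu: 3–4 at x≈108.7 (right), 5–1 at x≈158.3 (right) → 2 crossings.
Alpha: no edge straddles that height → 0 crossings.
Epsilon: 4–5 at x≈83.2 (right), 6–1 at x≈182.7 (right) → 2 crossings.
All counts are even, so the point lies outside every listed polygon.

none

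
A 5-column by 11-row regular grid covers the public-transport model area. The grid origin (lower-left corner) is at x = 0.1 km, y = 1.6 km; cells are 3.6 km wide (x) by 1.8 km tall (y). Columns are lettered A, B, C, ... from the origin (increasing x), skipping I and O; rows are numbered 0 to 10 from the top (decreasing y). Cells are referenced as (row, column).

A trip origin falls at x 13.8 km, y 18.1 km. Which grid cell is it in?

(1, D)

Column index: ⌊(13.8 − 0.1) / 3.6⌋ = ⌊3.806⌋ = 3 → column D
Row offset from origin: ⌊(18.1 − 1.6) / 1.8⌋ = ⌊9.167⌋ = 9 → row 1 (counted from top)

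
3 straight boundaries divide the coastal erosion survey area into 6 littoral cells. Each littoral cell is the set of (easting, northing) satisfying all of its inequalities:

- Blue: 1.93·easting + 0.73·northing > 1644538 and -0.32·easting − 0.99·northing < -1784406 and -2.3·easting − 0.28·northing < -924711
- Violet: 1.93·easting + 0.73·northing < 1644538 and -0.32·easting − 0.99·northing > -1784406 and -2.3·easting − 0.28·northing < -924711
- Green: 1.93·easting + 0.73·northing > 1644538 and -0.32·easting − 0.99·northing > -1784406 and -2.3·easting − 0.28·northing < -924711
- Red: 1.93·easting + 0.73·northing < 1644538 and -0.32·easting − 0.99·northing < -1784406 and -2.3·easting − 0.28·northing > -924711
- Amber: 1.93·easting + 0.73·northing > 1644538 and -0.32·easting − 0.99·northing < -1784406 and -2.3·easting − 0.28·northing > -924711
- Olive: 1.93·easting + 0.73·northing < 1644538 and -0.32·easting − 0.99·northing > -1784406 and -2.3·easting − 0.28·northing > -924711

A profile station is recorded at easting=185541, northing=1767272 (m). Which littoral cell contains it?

Amber

1.93·185541 + 0.73·1767272 = 1648202.690, which is > 1644538
-0.32·185541 − 0.99·1767272 = -1808972.400, which is < -1784406
-2.3·185541 − 0.28·1767272 = -921580.460, which is > -924711
This sign pattern matches Amber.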